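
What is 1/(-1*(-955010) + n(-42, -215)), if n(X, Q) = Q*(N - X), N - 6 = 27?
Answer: 1/938885 ≈ 1.0651e-6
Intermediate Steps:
N = 33 (N = 6 + 27 = 33)
n(X, Q) = Q*(33 - X)
1/(-1*(-955010) + n(-42, -215)) = 1/(-1*(-955010) - 215*(33 - 1*(-42))) = 1/(955010 - 215*(33 + 42)) = 1/(955010 - 215*75) = 1/(955010 - 16125) = 1/938885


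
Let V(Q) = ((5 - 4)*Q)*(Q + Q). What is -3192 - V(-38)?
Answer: -6080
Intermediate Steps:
V(Q) = 2*Q² (V(Q) = (1*Q)*(2*Q) = Q*(2*Q) = 2*Q²)
-3192 - V(-38) = -3192 - 2*(-38)² = -3192 - 2*1444 = -3192 - 1*2888 = -3192 - 2888 = -6080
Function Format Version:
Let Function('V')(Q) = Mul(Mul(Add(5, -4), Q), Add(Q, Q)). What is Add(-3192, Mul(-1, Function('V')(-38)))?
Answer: -6080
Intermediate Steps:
Function('V')(Q) = Mul(2, Pow(Q, 2)) (Function('V')(Q) = Mul(Mul(1, Q), Mul(2, Q)) = Mul(Q, Mul(2, Q)) = Mul(2, Pow(Q, 2)))
Add(-3192, Mul(-1, Function('V')(-38))) = Add(-3192, Mul(-1, Mul(2, Pow(-38, 2)))) = Add(-3192, Mul(-1, Mul(2, 1444))) = Add(-3192, Mul(-1, 2888)) = Add(-3192, -2888) = -6080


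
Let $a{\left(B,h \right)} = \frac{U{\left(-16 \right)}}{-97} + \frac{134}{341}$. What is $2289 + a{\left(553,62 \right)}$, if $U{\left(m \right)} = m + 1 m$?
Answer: $\frac{75737163}{33077} \approx 2289.7$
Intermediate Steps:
$U{\left(m \right)} = 2 m$ ($U{\left(m \right)} = m + m = 2 m$)
$a{\left(B,h \right)} = \frac{23910}{33077}$ ($a{\left(B,h \right)} = \frac{2 \left(-16\right)}{-97} + \frac{134}{341} = \left(-32\right) \left(- \frac{1}{97}\right) + 134 \cdot \frac{1}{341} = \frac{32}{97} + \frac{134}{341} = \frac{23910}{33077}$)
$2289 + a{\left(553,62 \right)} = 2289 + \frac{23910}{33077} = \frac{75737163}{33077}$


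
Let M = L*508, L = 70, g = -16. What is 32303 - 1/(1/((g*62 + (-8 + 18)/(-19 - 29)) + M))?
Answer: -54355/24 ≈ -2264.8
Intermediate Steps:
M = 35560 (M = 70*508 = 35560)
32303 - 1/(1/((g*62 + (-8 + 18)/(-19 - 29)) + M)) = 32303 - 1/(1/((-16*62 + (-8 + 18)/(-19 - 29)) + 35560)) = 32303 - 1/(1/((-992 + 10/(-48)) + 35560)) = 32303 - 1/(1/((-992 + 10*(-1/48)) + 35560)) = 32303 - 1/(1/((-992 - 5/24) + 35560)) = 32303 - 1/(1/(-23813/24 + 35560)) = 32303 - 1/(1/(829627/24)) = 32303 - 1/24/829627 = 32303 - 1*829627/24 = 32303 - 829627/24 = -54355/24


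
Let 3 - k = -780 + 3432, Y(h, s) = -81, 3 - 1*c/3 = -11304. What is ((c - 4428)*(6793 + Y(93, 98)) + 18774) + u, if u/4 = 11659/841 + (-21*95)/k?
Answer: 147017458998018/742603 ≈ 1.9798e+8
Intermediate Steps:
c = 33921 (c = 9 - 3*(-11304) = 9 + 33912 = 33921)
k = -2649 (k = 3 - (-780 + 3432) = 3 - 1*2652 = 3 - 2652 = -2649)
u = 43416648/742603 (u = 4*(11659/841 - 21*95/(-2649)) = 4*(11659*(1/841) - 1995*(-1/2649)) = 4*(11659/841 + 665/883) = 4*(10854162/742603) = 43416648/742603 ≈ 58.466)
((c - 4428)*(6793 + Y(93, 98)) + 18774) + u = ((33921 - 4428)*(6793 - 81) + 18774) + 43416648/742603 = (29493*6712 + 18774) + 43416648/742603 = (197957016 + 18774) + 43416648/742603 = 197975790 + 43416648/742603 = 147017458998018/742603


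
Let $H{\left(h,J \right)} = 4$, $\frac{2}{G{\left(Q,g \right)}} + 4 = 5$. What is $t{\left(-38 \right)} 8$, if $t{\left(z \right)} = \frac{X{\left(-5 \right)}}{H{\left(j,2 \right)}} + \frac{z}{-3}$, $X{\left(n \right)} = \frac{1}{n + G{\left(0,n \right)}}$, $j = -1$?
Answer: $\frac{302}{3} \approx 100.67$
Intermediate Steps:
$G{\left(Q,g \right)} = 2$ ($G{\left(Q,g \right)} = \frac{2}{-4 + 5} = \frac{2}{1} = 2 \cdot 1 = 2$)
$X{\left(n \right)} = \frac{1}{2 + n}$ ($X{\left(n \right)} = \frac{1}{n + 2} = \frac{1}{2 + n}$)
$t{\left(z \right)} = - \frac{1}{12} - \frac{z}{3}$ ($t{\left(z \right)} = \frac{1}{\left(2 - 5\right) 4} + \frac{z}{-3} = \frac{1}{-3} \cdot \frac{1}{4} + z \left(- \frac{1}{3}\right) = \left(- \frac{1}{3}\right) \frac{1}{4} - \frac{z}{3} = - \frac{1}{12} - \frac{z}{3}$)
$t{\left(-38 \right)} 8 = \left(- \frac{1}{12} - - \frac{38}{3}\right) 8 = \left(- \frac{1}{12} + \frac{38}{3}\right) 8 = \frac{151}{12} \cdot 8 = \frac{302}{3}$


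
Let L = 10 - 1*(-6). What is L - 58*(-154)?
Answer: 8948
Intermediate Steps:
L = 16 (L = 10 + 6 = 16)
L - 58*(-154) = 16 - 58*(-154) = 16 + 8932 = 8948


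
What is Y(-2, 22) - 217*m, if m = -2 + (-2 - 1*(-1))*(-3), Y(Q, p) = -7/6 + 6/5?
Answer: -6509/30 ≈ -216.97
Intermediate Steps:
Y(Q, p) = 1/30 (Y(Q, p) = -7*⅙ + 6*(⅕) = -7/6 + 6/5 = 1/30)
m = 1 (m = -2 + (-2 + 1)*(-3) = -2 - 1*(-3) = -2 + 3 = 1)
Y(-2, 22) - 217*m = 1/30 - 217*1 = 1/30 - 217 = -6509/30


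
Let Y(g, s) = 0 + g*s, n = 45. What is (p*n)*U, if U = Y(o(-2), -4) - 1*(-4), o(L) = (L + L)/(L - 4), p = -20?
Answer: -1200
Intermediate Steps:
o(L) = 2*L/(-4 + L) (o(L) = (2*L)/(-4 + L) = 2*L/(-4 + L))
Y(g, s) = g*s
U = 4/3 (U = (2*(-2)/(-4 - 2))*(-4) - 1*(-4) = (2*(-2)/(-6))*(-4) + 4 = (2*(-2)*(-⅙))*(-4) + 4 = (⅔)*(-4) + 4 = -8/3 + 4 = 4/3 ≈ 1.3333)
(p*n)*U = -20*45*(4/3) = -900*4/3 = -1200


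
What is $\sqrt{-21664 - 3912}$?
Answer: $2 i \sqrt{6394} \approx 159.93 i$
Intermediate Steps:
$\sqrt{-21664 - 3912} = \sqrt{-25576} = 2 i \sqrt{6394}$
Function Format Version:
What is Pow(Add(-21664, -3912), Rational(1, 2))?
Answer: Mul(2, I, Pow(6394, Rational(1, 2))) ≈ Mul(159.93, I)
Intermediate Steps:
Pow(Add(-21664, -3912), Rational(1, 2)) = Pow(-25576, Rational(1, 2)) = Mul(2, I, Pow(6394, Rational(1, 2)))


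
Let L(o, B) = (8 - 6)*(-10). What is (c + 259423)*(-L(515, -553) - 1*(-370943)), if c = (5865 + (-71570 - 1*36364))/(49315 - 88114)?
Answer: 414879044469922/4311 ≈ 9.6237e+10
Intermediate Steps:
L(o, B) = -20 (L(o, B) = 2*(-10) = -20)
c = 11341/4311 (c = (5865 + (-71570 - 36364))/(-38799) = (5865 - 107934)*(-1/38799) = -102069*(-1/38799) = 11341/4311 ≈ 2.6307)
(c + 259423)*(-L(515, -553) - 1*(-370943)) = (11341/4311 + 259423)*(-1*(-20) - 1*(-370943)) = 1118383894*(20 + 370943)/4311 = (1118383894/4311)*370963 = 414879044469922/4311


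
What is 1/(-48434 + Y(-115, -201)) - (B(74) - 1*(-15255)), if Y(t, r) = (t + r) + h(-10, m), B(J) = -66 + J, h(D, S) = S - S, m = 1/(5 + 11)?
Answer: -744071251/48750 ≈ -15263.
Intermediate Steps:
m = 1/16 ≈ 0.062500
h(D, S) = 0
Y(t, r) = r + t (Y(t, r) = (t + r) + 0 = (r + t) + 0 = r + t)
1/(-48434 + Y(-115, -201)) - (B(74) - 1*(-15255)) = 1/(-48434 + (-201 - 115)) - ((-66 + 74) - 1*(-15255)) = 1/(-48434 - 316) - (8 + 15255) = 1/(-48750) - 1*15263 = -1/48750 - 15263 = -744071251/48750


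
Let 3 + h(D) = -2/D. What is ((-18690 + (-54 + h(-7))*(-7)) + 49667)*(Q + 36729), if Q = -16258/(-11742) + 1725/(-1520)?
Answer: 18041089540887/15656 ≈ 1.1523e+9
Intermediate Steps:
h(D) = -3 - 2/D
Q = 23459/93936 (Q = -16258*(-1/11742) + 1725*(-1/1520) = 8129/5871 - 345/304 = 23459/93936 ≈ 0.24973)
((-18690 + (-54 + h(-7))*(-7)) + 49667)*(Q + 36729) = ((-18690 + (-54 + (-3 - 2/(-7)))*(-7)) + 49667)*(23459/93936 + 36729) = ((-18690 + (-54 + (-3 - 2*(-⅐)))*(-7)) + 49667)*(3450198803/93936) = ((-18690 + (-54 + (-3 + 2/7))*(-7)) + 49667)*(3450198803/93936) = ((-18690 + (-54 - 19/7)*(-7)) + 49667)*(3450198803/93936) = ((-18690 - 397/7*(-7)) + 49667)*(3450198803/93936) = ((-18690 + 397) + 49667)*(3450198803/93936) = (-18293 + 49667)*(3450198803/93936) = 31374*(3450198803/93936) = 18041089540887/15656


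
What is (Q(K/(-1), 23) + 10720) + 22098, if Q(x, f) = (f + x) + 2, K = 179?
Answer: 32664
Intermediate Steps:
Q(x, f) = 2 + f + x
(Q(K/(-1), 23) + 10720) + 22098 = ((2 + 23 + 179/(-1)) + 10720) + 22098 = ((2 + 23 + 179*(-1)) + 10720) + 22098 = ((2 + 23 - 179) + 10720) + 22098 = (-154 + 10720) + 22098 = 10566 + 22098 = 32664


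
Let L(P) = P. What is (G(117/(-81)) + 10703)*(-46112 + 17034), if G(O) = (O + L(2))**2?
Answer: -25209695504/81 ≈ -3.1123e+8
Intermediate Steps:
G(O) = (2 + O)**2 (G(O) = (O + 2)**2 = (2 + O)**2)
(G(117/(-81)) + 10703)*(-46112 + 17034) = ((2 + 117/(-81))**2 + 10703)*(-46112 + 17034) = ((2 + 117*(-1/81))**2 + 10703)*(-29078) = ((2 - 13/9)**2 + 10703)*(-29078) = ((5/9)**2 + 10703)*(-29078) = (25/81 + 10703)*(-29078) = (866968/81)*(-29078) = -25209695504/81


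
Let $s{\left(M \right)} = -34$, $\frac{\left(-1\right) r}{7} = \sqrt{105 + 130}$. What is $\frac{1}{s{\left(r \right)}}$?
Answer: $- \frac{1}{34} \approx -0.029412$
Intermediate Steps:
$r = - 7 \sqrt{235}$ ($r = - 7 \sqrt{105 + 130} = - 7 \sqrt{235} \approx -107.31$)
$\frac{1}{s{\left(r \right)}} = \frac{1}{-34} = - \frac{1}{34}$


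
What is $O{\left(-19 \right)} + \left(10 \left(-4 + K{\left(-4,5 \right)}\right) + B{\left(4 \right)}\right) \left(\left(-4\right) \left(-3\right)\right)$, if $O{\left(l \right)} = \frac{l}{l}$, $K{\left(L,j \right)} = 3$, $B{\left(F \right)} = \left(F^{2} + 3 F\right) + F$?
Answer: $265$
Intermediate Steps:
$B{\left(F \right)} = F^{2} + 4 F$
$O{\left(l \right)} = 1$
$O{\left(-19 \right)} + \left(10 \left(-4 + K{\left(-4,5 \right)}\right) + B{\left(4 \right)}\right) \left(\left(-4\right) \left(-3\right)\right) = 1 + \left(10 \left(-4 + 3\right) + 4 \left(4 + 4\right)\right) \left(\left(-4\right) \left(-3\right)\right) = 1 + \left(10 \left(-1\right) + 4 \cdot 8\right) 12 = 1 + \left(-10 + 32\right) 12 = 1 + 22 \cdot 12 = 1 + 264 = 265$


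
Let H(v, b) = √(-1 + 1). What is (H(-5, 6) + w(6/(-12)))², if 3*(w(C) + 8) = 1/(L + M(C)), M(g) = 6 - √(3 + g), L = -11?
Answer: 237622/3645 - 436*√10/3645 ≈ 64.813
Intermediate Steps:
H(v, b) = 0 (H(v, b) = √0 = 0)
w(C) = -8 + 1/(3*(-5 - √(3 + C))) (w(C) = -8 + 1/(3*(-11 + (6 - √(3 + C)))) = -8 + 1/(3*(-5 - √(3 + C))))
(H(-5, 6) + w(6/(-12)))² = (0 + (-121 - 24*√(3 + 6/(-12)))/(3*(5 + √(3 + 6/(-12)))))² = (0 + (-121 - 24*√(3 + 6*(-1/12)))/(3*(5 + √(3 + 6*(-1/12)))))² = (0 + (-121 - 24*√(3 - ½))/(3*(5 + √(3 - ½))))² = (0 + (-121 - 12*√10)/(3*(5 + √(5/2))))² = (0 + (-121 - 12*√10)/(3*(5 + √10/2)))² = ((-121 - 12*√10)/(3*(5 + √10/2)))² = (-121 - 12*√10)²/(9*(5 + √10/2)²)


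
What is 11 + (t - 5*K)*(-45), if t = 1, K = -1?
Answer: -259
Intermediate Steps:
11 + (t - 5*K)*(-45) = 11 + (1 - 5*(-1))*(-45) = 11 + (1 + 5)*(-45) = 11 + 6*(-45) = 11 - 270 = -259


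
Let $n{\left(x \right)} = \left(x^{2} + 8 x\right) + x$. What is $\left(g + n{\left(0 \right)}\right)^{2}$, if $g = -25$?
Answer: $625$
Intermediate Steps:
$n{\left(x \right)} = x^{2} + 9 x$
$\left(g + n{\left(0 \right)}\right)^{2} = \left(-25 + 0 \left(9 + 0\right)\right)^{2} = \left(-25 + 0 \cdot 9\right)^{2} = \left(-25 + 0\right)^{2} = \left(-25\right)^{2} = 625$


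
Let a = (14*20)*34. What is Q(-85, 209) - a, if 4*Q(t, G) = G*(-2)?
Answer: -19249/2 ≈ -9624.5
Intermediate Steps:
Q(t, G) = -G/2 (Q(t, G) = (G*(-2))/4 = (-2*G)/4 = -G/2)
a = 9520 (a = 280*34 = 9520)
Q(-85, 209) - a = -1/2*209 - 1*9520 = -209/2 - 9520 = -19249/2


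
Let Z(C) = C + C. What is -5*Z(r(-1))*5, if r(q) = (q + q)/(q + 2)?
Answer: 100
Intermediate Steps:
r(q) = 2*q/(2 + q) (r(q) = (2*q)/(2 + q) = 2*q/(2 + q))
Z(C) = 2*C
-5*Z(r(-1))*5 = -10*2*(-1)/(2 - 1)*5 = -10*2*(-1)/1*5 = -10*2*(-1)*1*5 = -10*(-2)*5 = -5*(-4)*5 = 20*5 = 100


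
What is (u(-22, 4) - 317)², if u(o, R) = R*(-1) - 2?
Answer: 104329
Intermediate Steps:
u(o, R) = -2 - R (u(o, R) = -R - 2 = -2 - R)
(u(-22, 4) - 317)² = ((-2 - 1*4) - 317)² = ((-2 - 4) - 317)² = (-6 - 317)² = (-323)² = 104329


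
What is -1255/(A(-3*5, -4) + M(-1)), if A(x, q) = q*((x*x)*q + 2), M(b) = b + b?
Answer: -251/718 ≈ -0.34958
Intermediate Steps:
M(b) = 2*b
A(x, q) = q*(2 + q*x²) (A(x, q) = q*(x²*q + 2) = q*(q*x² + 2) = q*(2 + q*x²))
-1255/(A(-3*5, -4) + M(-1)) = -1255/(-4*(2 - 4*(-3*5)²) + 2*(-1)) = -1255/(-4*(2 - 4*(-15)²) - 2) = -1255/(-4*(2 - 4*225) - 2) = -1255/(-4*(2 - 900) - 2) = -1255/(-4*(-898) - 2) = -1255/(3592 - 2) = -1255/3590 = -1255*1/3590 = -251/718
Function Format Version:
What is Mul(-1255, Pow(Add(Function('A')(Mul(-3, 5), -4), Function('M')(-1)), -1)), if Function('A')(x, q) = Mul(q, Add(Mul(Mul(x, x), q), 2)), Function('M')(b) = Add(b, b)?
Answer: Rational(-251, 718) ≈ -0.34958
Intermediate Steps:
Function('M')(b) = Mul(2, b)
Function('A')(x, q) = Mul(q, Add(2, Mul(q, Pow(x, 2)))) (Function('A')(x, q) = Mul(q, Add(Mul(Pow(x, 2), q), 2)) = Mul(q, Add(Mul(q, Pow(x, 2)), 2)) = Mul(q, Add(2, Mul(q, Pow(x, 2)))))
Mul(-1255, Pow(Add(Function('A')(Mul(-3, 5), -4), Function('M')(-1)), -1)) = Mul(-1255, Pow(Add(Mul(-4, Add(2, Mul(-4, Pow(Mul(-3, 5), 2)))), Mul(2, -1)), -1)) = Mul(-1255, Pow(Add(Mul(-4, Add(2, Mul(-4, Pow(-15, 2)))), -2), -1)) = Mul(-1255, Pow(Add(Mul(-4, Add(2, Mul(-4, 225))), -2), -1)) = Mul(-1255, Pow(Add(Mul(-4, Add(2, -900)), -2), -1)) = Mul(-1255, Pow(Add(Mul(-4, -898), -2), -1)) = Mul(-1255, Pow(Add(3592, -2), -1)) = Mul(-1255, Pow(3590, -1)) = Mul(-1255, Rational(1, 3590)) = Rational(-251, 718)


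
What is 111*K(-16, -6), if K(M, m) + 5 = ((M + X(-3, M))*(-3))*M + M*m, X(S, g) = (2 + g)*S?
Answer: 148629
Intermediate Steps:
X(S, g) = S*(2 + g)
K(M, m) = -5 + M*m + M*(18 + 6*M) (K(M, m) = -5 + (((M - 3*(2 + M))*(-3))*M + M*m) = -5 + (((M + (-6 - 3*M))*(-3))*M + M*m) = -5 + (((-6 - 2*M)*(-3))*M + M*m) = -5 + ((18 + 6*M)*M + M*m) = -5 + (M*(18 + 6*M) + M*m) = -5 + (M*m + M*(18 + 6*M)) = -5 + M*m + M*(18 + 6*M))
111*K(-16, -6) = 111*(-5 + 6*(-16)² + 18*(-16) - 16*(-6)) = 111*(-5 + 6*256 - 288 + 96) = 111*(-5 + 1536 - 288 + 96) = 111*1339 = 148629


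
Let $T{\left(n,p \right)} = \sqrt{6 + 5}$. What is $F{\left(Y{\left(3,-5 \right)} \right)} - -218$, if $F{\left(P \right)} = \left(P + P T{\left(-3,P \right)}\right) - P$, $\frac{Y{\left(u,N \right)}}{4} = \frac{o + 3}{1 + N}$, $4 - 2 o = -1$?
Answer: $218 - \frac{11 \sqrt{11}}{2} \approx 199.76$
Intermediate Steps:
$o = \frac{5}{2}$ ($o = 2 - - \frac{1}{2} = 2 + \frac{1}{2} = \frac{5}{2} \approx 2.5$)
$Y{\left(u,N \right)} = \frac{22}{1 + N}$ ($Y{\left(u,N \right)} = 4 \frac{\frac{5}{2} + 3}{1 + N} = 4 \frac{11}{2 \left(1 + N\right)} = \frac{22}{1 + N}$)
$T{\left(n,p \right)} = \sqrt{11}$
$F{\left(P \right)} = P \sqrt{11}$ ($F{\left(P \right)} = \left(P + P \sqrt{11}\right) - P = P \sqrt{11}$)
$F{\left(Y{\left(3,-5 \right)} \right)} - -218 = \frac{22}{1 - 5} \sqrt{11} - -218 = \frac{22}{-4} \sqrt{11} + 218 = 22 \left(- \frac{1}{4}\right) \sqrt{11} + 218 = - \frac{11 \sqrt{11}}{2} + 218 = 218 - \frac{11 \sqrt{11}}{2}$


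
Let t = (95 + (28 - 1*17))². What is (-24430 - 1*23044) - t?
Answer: -58710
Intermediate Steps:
t = 11236 (t = (95 + (28 - 17))² = (95 + 11)² = 106² = 11236)
(-24430 - 1*23044) - t = (-24430 - 1*23044) - 1*11236 = (-24430 - 23044) - 11236 = -47474 - 11236 = -58710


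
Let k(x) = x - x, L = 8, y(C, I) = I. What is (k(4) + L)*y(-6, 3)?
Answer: 24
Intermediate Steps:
k(x) = 0
(k(4) + L)*y(-6, 3) = (0 + 8)*3 = 8*3 = 24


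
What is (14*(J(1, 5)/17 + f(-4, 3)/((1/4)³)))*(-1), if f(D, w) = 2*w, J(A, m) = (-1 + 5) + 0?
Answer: -91448/17 ≈ -5379.3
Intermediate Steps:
J(A, m) = 4 (J(A, m) = 4 + 0 = 4)
(14*(J(1, 5)/17 + f(-4, 3)/((1/4)³)))*(-1) = (14*(4/17 + (2*3)/((1/4)³)))*(-1) = (14*(4*(1/17) + 6/((¼)³)))*(-1) = (14*(4/17 + 6/(1/64)))*(-1) = (14*(4/17 + 6*64))*(-1) = (14*(4/17 + 384))*(-1) = (14*(6532/17))*(-1) = (91448/17)*(-1) = -91448/17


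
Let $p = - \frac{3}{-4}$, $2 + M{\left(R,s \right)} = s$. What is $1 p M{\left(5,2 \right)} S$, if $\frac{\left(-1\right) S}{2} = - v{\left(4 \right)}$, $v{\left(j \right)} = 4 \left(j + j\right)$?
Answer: $0$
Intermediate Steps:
$v{\left(j \right)} = 8 j$ ($v{\left(j \right)} = 4 \cdot 2 j = 8 j$)
$M{\left(R,s \right)} = -2 + s$
$p = \frac{3}{4}$ ($p = \left(-3\right) \left(- \frac{1}{4}\right) = \frac{3}{4} \approx 0.75$)
$S = 64$ ($S = - 2 \left(- 8 \cdot 4\right) = - 2 \left(\left(-1\right) 32\right) = \left(-2\right) \left(-32\right) = 64$)
$1 p M{\left(5,2 \right)} S = 1 \cdot \frac{3}{4} \left(-2 + 2\right) 64 = \frac{3}{4} \cdot 0 \cdot 64 = 0 \cdot 64 = 0$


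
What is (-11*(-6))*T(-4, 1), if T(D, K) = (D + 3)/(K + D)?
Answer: 22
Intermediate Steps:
T(D, K) = (3 + D)/(D + K)
(-11*(-6))*T(-4, 1) = (-11*(-6))*((3 - 4)/(-4 + 1)) = 66*(-1/(-3)) = 66*(-1/3*(-1)) = 66*(1/3) = 22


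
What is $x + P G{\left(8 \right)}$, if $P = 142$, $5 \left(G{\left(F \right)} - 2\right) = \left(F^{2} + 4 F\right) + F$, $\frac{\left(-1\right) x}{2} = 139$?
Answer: $\frac{14798}{5} \approx 2959.6$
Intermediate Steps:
$x = -278$ ($x = \left(-2\right) 139 = -278$)
$G{\left(F \right)} = 2 + F + \frac{F^{2}}{5}$ ($G{\left(F \right)} = 2 + \frac{\left(F^{2} + 4 F\right) + F}{5} = 2 + \frac{F^{2} + 5 F}{5} = 2 + \left(F + \frac{F^{2}}{5}\right) = 2 + F + \frac{F^{2}}{5}$)
$x + P G{\left(8 \right)} = -278 + 142 \left(2 + 8 + \frac{8^{2}}{5}\right) = -278 + 142 \left(2 + 8 + \frac{1}{5} \cdot 64\right) = -278 + 142 \left(2 + 8 + \frac{64}{5}\right) = -278 + 142 \cdot \frac{114}{5} = -278 + \frac{16188}{5} = \frac{14798}{5}$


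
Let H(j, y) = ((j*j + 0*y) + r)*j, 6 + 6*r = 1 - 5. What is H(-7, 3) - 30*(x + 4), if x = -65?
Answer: 4496/3 ≈ 1498.7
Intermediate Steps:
r = -5/3 (r = -1 + (1 - 5)/6 = -1 + (⅙)*(-4) = -1 - ⅔ = -5/3 ≈ -1.6667)
H(j, y) = j*(-5/3 + j²) (H(j, y) = ((j*j + 0*y) - 5/3)*j = ((j² + 0) - 5/3)*j = (j² - 5/3)*j = (-5/3 + j²)*j = j*(-5/3 + j²))
H(-7, 3) - 30*(x + 4) = -7*(-5/3 + (-7)²) - 30*(-65 + 4) = -7*(-5/3 + 49) - 30*(-61) = -7*142/3 + 1830 = -994/3 + 1830 = 4496/3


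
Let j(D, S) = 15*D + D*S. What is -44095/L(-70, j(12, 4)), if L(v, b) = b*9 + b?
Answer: -8819/456 ≈ -19.340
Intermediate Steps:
L(v, b) = 10*b (L(v, b) = 9*b + b = 10*b)
-44095/L(-70, j(12, 4)) = -44095*1/(120*(15 + 4)) = -44095/(10*(12*19)) = -44095/(10*228) = -44095/2280 = -44095*1/2280 = -8819/456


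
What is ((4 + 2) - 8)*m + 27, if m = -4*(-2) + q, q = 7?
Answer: -3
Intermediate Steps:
m = 15 (m = -4*(-2) + 7 = 8 + 7 = 15)
((4 + 2) - 8)*m + 27 = ((4 + 2) - 8)*15 + 27 = (6 - 8)*15 + 27 = -2*15 + 27 = -30 + 27 = -3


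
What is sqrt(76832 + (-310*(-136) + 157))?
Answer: sqrt(119149) ≈ 345.18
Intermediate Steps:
sqrt(76832 + (-310*(-136) + 157)) = sqrt(76832 + (42160 + 157)) = sqrt(76832 + 42317) = sqrt(119149)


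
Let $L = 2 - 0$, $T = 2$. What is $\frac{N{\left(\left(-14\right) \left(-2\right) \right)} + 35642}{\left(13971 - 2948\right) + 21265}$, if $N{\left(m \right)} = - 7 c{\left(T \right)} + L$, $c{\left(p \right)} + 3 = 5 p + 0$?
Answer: $\frac{35595}{32288} \approx 1.1024$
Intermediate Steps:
$c{\left(p \right)} = -3 + 5 p$ ($c{\left(p \right)} = -3 + \left(5 p + 0\right) = -3 + 5 p$)
$L = 2$ ($L = 2 + 0 = 2$)
$N{\left(m \right)} = -47$ ($N{\left(m \right)} = - 7 \left(-3 + 5 \cdot 2\right) + 2 = - 7 \left(-3 + 10\right) + 2 = \left(-7\right) 7 + 2 = -49 + 2 = -47$)
$\frac{N{\left(\left(-14\right) \left(-2\right) \right)} + 35642}{\left(13971 - 2948\right) + 21265} = \frac{-47 + 35642}{\left(13971 - 2948\right) + 21265} = \frac{35595}{\left(13971 - 2948\right) + 21265} = \frac{35595}{11023 + 21265} = \frac{35595}{32288}$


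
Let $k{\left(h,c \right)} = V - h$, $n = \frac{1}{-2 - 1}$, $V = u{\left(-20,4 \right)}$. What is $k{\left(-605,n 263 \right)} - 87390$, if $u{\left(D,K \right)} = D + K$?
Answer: $-86801$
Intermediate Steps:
$V = -16$ ($V = -20 + 4 = -16$)
$n = - \frac{1}{3}$ ($n = \frac{1}{-3} = - \frac{1}{3} \approx -0.33333$)
$k{\left(h,c \right)} = -16 - h$
$k{\left(-605,n 263 \right)} - 87390 = \left(-16 - -605\right) - 87390 = \left(-16 + 605\right) - 87390 = 589 - 87390 = -86801$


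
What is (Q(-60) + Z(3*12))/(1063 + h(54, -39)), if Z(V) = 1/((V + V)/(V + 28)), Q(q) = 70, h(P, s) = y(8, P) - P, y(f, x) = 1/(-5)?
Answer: 1595/22698 ≈ 0.070271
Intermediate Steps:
y(f, x) = -⅕
h(P, s) = -⅕ - P
Z(V) = (28 + V)/(2*V) (Z(V) = 1/((2*V)/(28 + V)) = 1/(2*V/(28 + V)) = (28 + V)/(2*V))
(Q(-60) + Z(3*12))/(1063 + h(54, -39)) = (70 + (28 + 3*12)/(2*((3*12))))/(1063 + (-⅕ - 1*54)) = (70 + (½)*(28 + 36)/36)/(1063 + (-⅕ - 54)) = (70 + (½)*(1/36)*64)/(1063 - 271/5) = (70 + 8/9)/(5044/5) = (638/9)*(5/5044) = 1595/22698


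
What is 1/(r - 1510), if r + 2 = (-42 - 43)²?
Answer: 1/5713 ≈ 0.00017504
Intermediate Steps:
r = 7223 (r = -2 + (-42 - 43)² = -2 + (-85)² = -2 + 7225 = 7223)
1/(r - 1510) = 1/(7223 - 1510) = 1/5713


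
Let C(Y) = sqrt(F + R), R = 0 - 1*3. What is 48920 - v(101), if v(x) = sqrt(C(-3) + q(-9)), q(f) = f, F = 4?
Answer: 48920 - 2*I*sqrt(2) ≈ 48920.0 - 2.8284*I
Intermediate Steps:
R = -3 (R = 0 - 3 = -3)
C(Y) = 1 (C(Y) = sqrt(4 - 3) = sqrt(1) = 1)
v(x) = 2*I*sqrt(2) (v(x) = sqrt(1 - 9) = sqrt(-8) = 2*I*sqrt(2))
48920 - v(101) = 48920 - 2*I*sqrt(2)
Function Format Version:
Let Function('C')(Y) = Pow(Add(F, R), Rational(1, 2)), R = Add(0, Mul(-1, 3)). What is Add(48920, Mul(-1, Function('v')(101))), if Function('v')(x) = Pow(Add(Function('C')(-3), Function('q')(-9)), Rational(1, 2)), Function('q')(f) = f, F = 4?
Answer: Add(48920, Mul(-2, I, Pow(2, Rational(1, 2)))) ≈ Add(48920., Mul(-2.8284, I))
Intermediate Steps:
R = -3 (R = Add(0, -3) = -3)
Function('C')(Y) = 1 (Function('C')(Y) = Pow(Add(4, -3), Rational(1, 2)) = Pow(1, Rational(1, 2)) = 1)
Function('v')(x) = Mul(2, I, Pow(2, Rational(1, 2))) (Function('v')(x) = Pow(Add(1, -9), Rational(1, 2)) = Pow(-8, Rational(1, 2)) = Mul(2, I, Pow(2, Rational(1, 2))))
Add(48920, Mul(-1, Function('v')(101))) = Add(48920, Mul(-1, Mul(2, I, Pow(2, Rational(1, 2))))) = Add(48920, Mul(-2, I, Pow(2, Rational(1, 2))))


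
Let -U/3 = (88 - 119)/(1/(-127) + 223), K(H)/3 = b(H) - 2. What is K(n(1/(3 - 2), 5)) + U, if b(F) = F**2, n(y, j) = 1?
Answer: -24383/9440 ≈ -2.5829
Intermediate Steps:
K(H) = -6 + 3*H**2 (K(H) = 3*(H**2 - 2) = 3*(-2 + H**2) = -6 + 3*H**2)
U = 3937/9440 (U = -3*(88 - 119)/(1/(-127) + 223) = -(-93)/(-1/127 + 223) = -(-93)/28320/127 = -(-93)*127/28320 = -3*(-3937/28320) = 3937/9440 ≈ 0.41706)
K(n(1/(3 - 2), 5)) + U = (-6 + 3*1**2) + 3937/9440 = (-6 + 3*1) + 3937/9440 = (-6 + 3) + 3937/9440 = -3 + 3937/9440 = -24383/9440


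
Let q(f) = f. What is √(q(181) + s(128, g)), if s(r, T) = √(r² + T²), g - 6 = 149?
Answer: √(181 + √40409) ≈ 19.545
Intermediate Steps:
g = 155 (g = 6 + 149 = 155)
s(r, T) = √(T² + r²)
√(q(181) + s(128, g)) = √(181 + √(155² + 128²)) = √(181 + √(24025 + 16384)) = √(181 + √40409)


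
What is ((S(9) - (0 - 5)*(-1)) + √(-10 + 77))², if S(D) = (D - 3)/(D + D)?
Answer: 799/9 - 28*√67/3 ≈ 12.381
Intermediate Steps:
S(D) = (-3 + D)/(2*D) (S(D) = (-3 + D)/((2*D)) = (-3 + D)*(1/(2*D)) = (-3 + D)/(2*D))
((S(9) - (0 - 5)*(-1)) + √(-10 + 77))² = (((½)*(-3 + 9)/9 - (0 - 5)*(-1)) + √(-10 + 77))² = (((½)*(⅑)*6 - (-5)*(-1)) + √67)² = ((⅓ - 1*5) + √67)² = ((⅓ - 5) + √67)² = (-14/3 + √67)²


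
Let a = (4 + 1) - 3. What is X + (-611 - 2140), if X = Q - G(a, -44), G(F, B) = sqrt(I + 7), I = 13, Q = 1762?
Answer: -989 - 2*sqrt(5) ≈ -993.47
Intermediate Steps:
a = 2 (a = 5 - 3 = 2)
G(F, B) = 2*sqrt(5) (G(F, B) = sqrt(13 + 7) = sqrt(20) = 2*sqrt(5))
X = 1762 - 2*sqrt(5) ≈ 1757.5
X + (-611 - 2140) = (1762 - 2*sqrt(5)) + (-611 - 2140) = (1762 - 2*sqrt(5)) - 2751 = -989 - 2*sqrt(5)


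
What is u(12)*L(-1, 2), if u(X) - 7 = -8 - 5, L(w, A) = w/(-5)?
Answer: -6/5 ≈ -1.2000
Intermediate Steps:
L(w, A) = -w/5 (L(w, A) = w*(-1/5) = -w/5)
u(X) = -6 (u(X) = 7 + (-8 - 5) = 7 - 13 = -6)
u(12)*L(-1, 2) = -(-6)*(-1)/5 = -6*1/5 = -6/5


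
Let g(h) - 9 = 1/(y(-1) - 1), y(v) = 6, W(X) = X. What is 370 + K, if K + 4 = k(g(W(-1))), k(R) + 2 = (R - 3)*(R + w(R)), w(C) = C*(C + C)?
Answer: 183822/125 ≈ 1470.6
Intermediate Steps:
w(C) = 2*C² (w(C) = C*(2*C) = 2*C²)
g(h) = 46/5 (g(h) = 9 + 1/(6 - 1) = 9 + 1/5 = 9 + ⅕ = 46/5)
k(R) = -2 + (-3 + R)*(R + 2*R²) (k(R) = -2 + (R - 3)*(R + 2*R²) = -2 + (-3 + R)*(R + 2*R²))
K = 137572/125 (K = -4 + (-2 - 5*(46/5)² - 3*46/5 + 2*(46/5)³) = -4 + (-2 - 5*2116/25 - 138/5 + 2*(97336/125)) = -4 + (-2 - 2116/5 - 138/5 + 194672/125) = -4 + 138072/125 = 137572/125 ≈ 1100.6)
370 + K = 370 + 137572/125 = 183822/125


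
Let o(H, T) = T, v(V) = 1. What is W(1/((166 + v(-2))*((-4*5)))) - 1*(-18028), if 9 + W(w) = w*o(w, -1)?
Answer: 60183461/3340 ≈ 18019.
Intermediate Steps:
W(w) = -9 - w (W(w) = -9 + w*(-1) = -9 - w)
W(1/((166 + v(-2))*((-4*5)))) - 1*(-18028) = (-9 - 1/((166 + 1)*((-4*5)))) - 1*(-18028) = (-9 - 1/(167*(-20))) + 18028 = (-9 - (-1)/(167*20)) + 18028 = (-9 - 1*(-1/3340)) + 18028 = (-9 + 1/3340) + 18028 = -30059/3340 + 18028 = 60183461/3340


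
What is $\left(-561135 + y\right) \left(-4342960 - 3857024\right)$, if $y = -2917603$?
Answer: $28525595940192$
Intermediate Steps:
$\left(-561135 + y\right) \left(-4342960 - 3857024\right) = \left(-561135 - 2917603\right) \left(-4342960 - 3857024\right) = \left(-3478738\right) \left(-8199984\right) = 28525595940192$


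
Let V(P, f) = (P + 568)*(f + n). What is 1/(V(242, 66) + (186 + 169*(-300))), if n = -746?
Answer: -1/601314 ≈ -1.6630e-6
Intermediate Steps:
V(P, f) = (-746 + f)*(568 + P) (V(P, f) = (P + 568)*(f - 746) = (568 + P)*(-746 + f) = (-746 + f)*(568 + P))
1/(V(242, 66) + (186 + 169*(-300))) = 1/((-423728 - 746*242 + 568*66 + 242*66) + (186 + 169*(-300))) = 1/((-423728 - 180532 + 37488 + 15972) + (186 - 50700)) = 1/(-550800 - 50514) = 1/(-601314) = -1/601314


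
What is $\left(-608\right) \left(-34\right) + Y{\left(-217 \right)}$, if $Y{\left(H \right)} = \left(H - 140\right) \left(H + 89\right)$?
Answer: $66368$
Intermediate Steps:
$Y{\left(H \right)} = \left(-140 + H\right) \left(89 + H\right)$
$\left(-608\right) \left(-34\right) + Y{\left(-217 \right)} = \left(-608\right) \left(-34\right) - \left(1393 - 47089\right) = 20672 + \left(-12460 + 47089 + 11067\right) = 20672 + 45696 = 66368$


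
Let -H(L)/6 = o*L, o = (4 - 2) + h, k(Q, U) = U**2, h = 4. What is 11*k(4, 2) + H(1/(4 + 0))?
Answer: 35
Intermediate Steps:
o = 6 (o = (4 - 2) + 4 = 2 + 4 = 6)
H(L) = -36*L
11*k(4, 2) + H(1/(4 + 0)) = 11*2**2 - 36/(4 + 0) = 11*4 - 36/4 = 44 - 36*1/4 = 44 - 9 = 35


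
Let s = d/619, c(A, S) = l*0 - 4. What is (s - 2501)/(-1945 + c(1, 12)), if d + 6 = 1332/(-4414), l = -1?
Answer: 3416712541/2662593217 ≈ 1.2832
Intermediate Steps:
c(A, S) = -4 (c(A, S) = -1*0 - 4 = 0 - 4 = -4)
d = -13908/2207 (d = -6 + 1332/(-4414) = -6 + 1332*(-1/4414) = -6 - 666/2207 = -13908/2207 ≈ -6.3018)
s = -13908/1366133 (s = -13908/2207/619 = -13908/2207*1/619 = -13908/1366133 ≈ -0.010181)
(s - 2501)/(-1945 + c(1, 12)) = (-13908/1366133 - 2501)/(-1945 - 4) = -3416712541/1366133/(-1949) = -3416712541/1366133*(-1/1949) = 3416712541/2662593217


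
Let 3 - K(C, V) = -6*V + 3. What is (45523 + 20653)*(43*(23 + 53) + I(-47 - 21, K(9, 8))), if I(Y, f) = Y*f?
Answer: 264704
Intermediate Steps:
K(C, V) = 6*V (K(C, V) = 3 - (-6*V + 3) = 3 - (3 - 6*V) = 3 + (-3 + 6*V) = 6*V)
(45523 + 20653)*(43*(23 + 53) + I(-47 - 21, K(9, 8))) = (45523 + 20653)*(43*(23 + 53) + (-47 - 21)*(6*8)) = 66176*(43*76 - 68*48) = 66176*(3268 - 3264) = 66176*4 = 264704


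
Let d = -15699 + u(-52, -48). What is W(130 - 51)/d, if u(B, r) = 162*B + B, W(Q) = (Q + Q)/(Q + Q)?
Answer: -1/24175 ≈ -4.1365e-5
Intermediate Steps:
W(Q) = 1 (W(Q) = (2*Q)/((2*Q)) = (2*Q)*(1/(2*Q)) = 1)
u(B, r) = 163*B
d = -24175 (d = -15699 + 163*(-52) = -15699 - 8476 = -24175)
W(130 - 51)/d = 1/(-24175) = 1*(-1/24175) = -1/24175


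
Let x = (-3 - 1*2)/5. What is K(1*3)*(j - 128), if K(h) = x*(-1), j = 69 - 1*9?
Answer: -68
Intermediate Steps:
x = -1 (x = (-3 - 2)*(⅕) = -5*⅕ = -1)
j = 60 (j = 69 - 9 = 60)
K(h) = 1 (K(h) = -1*(-1) = 1)
K(1*3)*(j - 128) = 1*(60 - 128) = 1*(-68) = -68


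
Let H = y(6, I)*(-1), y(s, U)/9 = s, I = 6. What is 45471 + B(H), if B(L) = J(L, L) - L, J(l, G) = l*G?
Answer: 48441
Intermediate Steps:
y(s, U) = 9*s
J(l, G) = G*l
H = -54 (H = (9*6)*(-1) = 54*(-1) = -54)
B(L) = L² - L (B(L) = L*L - L = L² - L)
45471 + B(H) = 45471 - 54*(-1 - 54) = 45471 - 54*(-55) = 45471 + 2970 = 48441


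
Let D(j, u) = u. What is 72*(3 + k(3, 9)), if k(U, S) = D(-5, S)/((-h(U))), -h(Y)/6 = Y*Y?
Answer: 228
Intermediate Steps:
h(Y) = -6*Y² (h(Y) = -6*Y*Y = -6*Y²)
k(U, S) = S/(6*U²) (k(U, S) = S/((-(-6)*U²)) = S/((6*U²)) = S*(1/(6*U²)) = S/(6*U²))
72*(3 + k(3, 9)) = 72*(3 + (⅙)*9/3²) = 72*(3 + (⅙)*9*(⅑)) = 72*(3 + ⅙) = 72*(19/6) = 228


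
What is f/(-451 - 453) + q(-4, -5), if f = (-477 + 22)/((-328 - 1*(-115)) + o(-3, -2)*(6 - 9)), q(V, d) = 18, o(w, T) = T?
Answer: 3367849/187128 ≈ 17.998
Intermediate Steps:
f = 455/207 (f = (-477 + 22)/((-328 - 1*(-115)) - 2*(6 - 9)) = -455/((-328 + 115) - 2*(-3)) = -455/(-213 + 6) = -455/(-207) = -455*(-1/207) = 455/207 ≈ 2.1981)
f/(-451 - 453) + q(-4, -5) = 455/(207*(-451 - 453)) + 18 = (455/207)/(-904) + 18 = (455/207)*(-1/904) + 18 = -455/187128 + 18 = 3367849/187128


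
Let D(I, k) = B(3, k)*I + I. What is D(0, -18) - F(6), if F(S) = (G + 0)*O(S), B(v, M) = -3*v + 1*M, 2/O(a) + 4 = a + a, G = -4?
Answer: 1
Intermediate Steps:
O(a) = 2/(-4 + 2*a) (O(a) = 2/(-4 + (a + a)) = 2/(-4 + 2*a))
B(v, M) = M - 3*v (B(v, M) = -3*v + M = M - 3*v)
D(I, k) = I + I*(-9 + k) (D(I, k) = (k - 3*3)*I + I = (k - 9)*I + I = (-9 + k)*I + I = I*(-9 + k) + I = I + I*(-9 + k))
F(S) = -4/(-2 + S) (F(S) = (-4 + 0)/(-2 + S) = -4/(-2 + S))
D(0, -18) - F(6) = 0*(-8 - 18) - (-4)/(-2 + 6) = 0*(-26) - (-4)/4 = 0 - (-4)/4 = 0 - 1*(-1) = 0 + 1 = 1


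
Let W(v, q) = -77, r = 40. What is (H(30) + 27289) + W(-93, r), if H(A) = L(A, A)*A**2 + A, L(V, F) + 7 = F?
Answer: 47942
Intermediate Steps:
L(V, F) = -7 + F
H(A) = A + A**2*(-7 + A) (H(A) = (-7 + A)*A**2 + A = A**2*(-7 + A) + A = A + A**2*(-7 + A))
(H(30) + 27289) + W(-93, r) = (30*(1 + 30*(-7 + 30)) + 27289) - 77 = (30*(1 + 30*23) + 27289) - 77 = (30*(1 + 690) + 27289) - 77 = (30*691 + 27289) - 77 = (20730 + 27289) - 77 = 48019 - 77 = 47942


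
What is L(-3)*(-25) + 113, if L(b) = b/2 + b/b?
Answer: 251/2 ≈ 125.50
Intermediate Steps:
L(b) = 1 + b/2 (L(b) = b*(½) + 1 = b/2 + 1 = 1 + b/2)
L(-3)*(-25) + 113 = (1 + (½)*(-3))*(-25) + 113 = (1 - 3/2)*(-25) + 113 = -½*(-25) + 113 = 25/2 + 113 = 251/2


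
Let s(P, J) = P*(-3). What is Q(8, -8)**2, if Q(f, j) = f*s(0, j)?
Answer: 0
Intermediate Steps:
s(P, J) = -3*P
Q(f, j) = 0 (Q(f, j) = f*(-3*0) = f*0 = 0)
Q(8, -8)**2 = 0**2 = 0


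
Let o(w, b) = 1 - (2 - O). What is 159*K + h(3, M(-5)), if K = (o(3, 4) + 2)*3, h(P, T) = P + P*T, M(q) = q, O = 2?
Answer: 1419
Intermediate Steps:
o(w, b) = 1 (o(w, b) = 1 - (2 - 1*2) = 1 - (2 - 2) = 1 - 1*0 = 1 + 0 = 1)
K = 9 (K = (1 + 2)*3 = 3*3 = 9)
159*K + h(3, M(-5)) = 159*9 + 3*(1 - 5) = 1431 + 3*(-4) = 1431 - 12 = 1419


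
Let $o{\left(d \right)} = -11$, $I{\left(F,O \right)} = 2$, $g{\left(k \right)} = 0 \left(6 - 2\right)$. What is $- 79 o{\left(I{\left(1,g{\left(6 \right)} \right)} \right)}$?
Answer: $869$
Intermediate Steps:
$g{\left(k \right)} = 0$ ($g{\left(k \right)} = 0 \cdot 4 = 0$)
$- 79 o{\left(I{\left(1,g{\left(6 \right)} \right)} \right)} = \left(-79\right) \left(-11\right) = 869$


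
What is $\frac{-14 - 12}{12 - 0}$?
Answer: $- \frac{13}{6} \approx -2.1667$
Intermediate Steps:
$\frac{-14 - 12}{12 - 0} = \frac{-14 - 12}{12 + \left(-5 + 5\right)} = \frac{-14 - 12}{12 + 0} = - \frac{26}{12} = \left(-26\right) \frac{1}{12} = - \frac{13}{6}$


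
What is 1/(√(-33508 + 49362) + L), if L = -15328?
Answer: -7664/117465865 - √15854/234931730 ≈ -6.5780e-5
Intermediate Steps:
1/(√(-33508 + 49362) + L) = 1/(√(-33508 + 49362) - 15328) = 1/(√15854 - 15328) = 1/(-15328 + √15854)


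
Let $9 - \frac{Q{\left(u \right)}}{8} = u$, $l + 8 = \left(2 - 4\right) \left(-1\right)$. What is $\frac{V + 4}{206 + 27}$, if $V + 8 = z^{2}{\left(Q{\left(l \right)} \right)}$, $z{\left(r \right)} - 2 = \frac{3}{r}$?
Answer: $\frac{161}{372800} \approx 0.00043187$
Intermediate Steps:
$l = -6$ ($l = -8 + \left(2 - 4\right) \left(-1\right) = -8 - -2 = -8 + 2 = -6$)
$Q{\left(u \right)} = 72 - 8 u$
$z{\left(r \right)} = 2 + \frac{3}{r}$
$V = - \frac{6239}{1600}$ ($V = -8 + \left(2 + \frac{3}{72 - -48}\right)^{2} = -8 + \left(2 + \frac{3}{72 + 48}\right)^{2} = -8 + \left(2 + \frac{3}{120}\right)^{2} = -8 + \left(2 + 3 \cdot \frac{1}{120}\right)^{2} = -8 + \left(2 + \frac{1}{40}\right)^{2} = -8 + \left(\frac{81}{40}\right)^{2} = -8 + \frac{6561}{1600} = - \frac{6239}{1600} \approx -3.8994$)
$\frac{V + 4}{206 + 27} = \frac{- \frac{6239}{1600} + 4}{206 + 27} = \frac{161}{1600 \cdot 233} = \frac{161}{1600} \cdot \frac{1}{233} = \frac{161}{372800}$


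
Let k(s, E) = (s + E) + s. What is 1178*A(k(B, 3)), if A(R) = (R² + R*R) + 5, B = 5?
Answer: 404054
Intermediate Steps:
k(s, E) = E + 2*s (k(s, E) = (E + s) + s = E + 2*s)
A(R) = 5 + 2*R² (A(R) = (R² + R²) + 5 = 2*R² + 5 = 5 + 2*R²)
1178*A(k(B, 3)) = 1178*(5 + 2*(3 + 2*5)²) = 1178*(5 + 2*(3 + 10)²) = 1178*(5 + 2*13²) = 1178*(5 + 2*169) = 1178*(5 + 338) = 1178*343 = 404054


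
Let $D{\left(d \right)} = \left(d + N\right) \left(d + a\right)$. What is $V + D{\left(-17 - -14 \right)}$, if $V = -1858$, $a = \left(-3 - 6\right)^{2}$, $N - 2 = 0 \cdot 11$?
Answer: $-1936$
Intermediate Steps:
$N = 2$ ($N = 2 + 0 \cdot 11 = 2 + 0 = 2$)
$a = 81$ ($a = \left(-3 - 6\right)^{2} = \left(-9\right)^{2} = 81$)
$D{\left(d \right)} = \left(2 + d\right) \left(81 + d\right)$ ($D{\left(d \right)} = \left(d + 2\right) \left(d + 81\right) = \left(2 + d\right) \left(81 + d\right)$)
$V + D{\left(-17 - -14 \right)} = -1858 + \left(162 + \left(-17 - -14\right)^{2} + 83 \left(-17 - -14\right)\right) = -1858 + \left(162 + \left(-17 + 14\right)^{2} + 83 \left(-17 + 14\right)\right) = -1858 + \left(162 + \left(-3\right)^{2} + 83 \left(-3\right)\right) = -1858 + \left(162 + 9 - 249\right) = -1858 - 78 = -1936$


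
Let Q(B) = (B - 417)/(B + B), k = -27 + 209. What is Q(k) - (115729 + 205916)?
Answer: -117079015/364 ≈ -3.2165e+5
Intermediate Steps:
k = 182
Q(B) = (-417 + B)/(2*B) (Q(B) = (-417 + B)/((2*B)) = (-417 + B)*(1/(2*B)) = (-417 + B)/(2*B))
Q(k) - (115729 + 205916) = (½)*(-417 + 182)/182 - (115729 + 205916) = (½)*(1/182)*(-235) - 1*321645 = -235/364 - 321645 = -117079015/364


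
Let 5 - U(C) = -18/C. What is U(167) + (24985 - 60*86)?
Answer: 3311628/167 ≈ 19830.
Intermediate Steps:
U(C) = 5 + 18/C (U(C) = 5 - (-18)/C = 5 + 18/C)
U(167) + (24985 - 60*86) = (5 + 18/167) + (24985 - 60*86) = (5 + 18*(1/167)) + (24985 - 5160) = (5 + 18/167) + 19825 = 853/167 + 19825 = 3311628/167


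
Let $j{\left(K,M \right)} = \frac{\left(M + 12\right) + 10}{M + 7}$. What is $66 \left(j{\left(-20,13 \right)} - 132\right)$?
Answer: $- \frac{17193}{2} \approx -8596.5$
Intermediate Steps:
$j{\left(K,M \right)} = \frac{22 + M}{7 + M}$ ($j{\left(K,M \right)} = \frac{\left(12 + M\right) + 10}{7 + M} = \frac{22 + M}{7 + M}$)
$66 \left(j{\left(-20,13 \right)} - 132\right) = 66 \left(\frac{22 + 13}{7 + 13} - 132\right) = 66 \left(\frac{1}{20} \cdot 35 - 132\right) = 66 \left(\frac{7}{4} - 132\right) = 66 \left(- \frac{521}{4}\right) = - \frac{17193}{2}$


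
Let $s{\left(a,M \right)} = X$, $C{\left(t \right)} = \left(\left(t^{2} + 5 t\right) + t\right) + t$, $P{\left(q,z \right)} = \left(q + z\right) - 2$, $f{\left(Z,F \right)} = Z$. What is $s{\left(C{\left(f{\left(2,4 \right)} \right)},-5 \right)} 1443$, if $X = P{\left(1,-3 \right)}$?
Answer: $-5772$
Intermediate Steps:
$P{\left(q,z \right)} = -2 + q + z$
$C{\left(t \right)} = t^{2} + 7 t$ ($C{\left(t \right)} = \left(t^{2} + 6 t\right) + t = t^{2} + 7 t$)
$X = -4$ ($X = -2 + 1 - 3 = -4$)
$s{\left(a,M \right)} = -4$
$s{\left(C{\left(f{\left(2,4 \right)} \right)},-5 \right)} 1443 = \left(-4\right) 1443 = -5772$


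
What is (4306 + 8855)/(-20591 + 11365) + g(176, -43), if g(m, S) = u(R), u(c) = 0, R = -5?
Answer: -13161/9226 ≈ -1.4265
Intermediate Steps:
g(m, S) = 0
(4306 + 8855)/(-20591 + 11365) + g(176, -43) = (4306 + 8855)/(-20591 + 11365) + 0 = 13161/(-9226) + 0 = 13161*(-1/9226) + 0 = -13161/9226 + 0 = -13161/9226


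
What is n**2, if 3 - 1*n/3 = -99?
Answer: 93636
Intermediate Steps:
n = 306 (n = 9 - 3*(-99) = 9 + 297 = 306)
n**2 = 306**2 = 93636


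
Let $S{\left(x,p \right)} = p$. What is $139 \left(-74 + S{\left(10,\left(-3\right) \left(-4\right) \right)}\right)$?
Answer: $-8618$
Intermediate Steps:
$139 \left(-74 + S{\left(10,\left(-3\right) \left(-4\right) \right)}\right) = 139 \left(-74 - -12\right) = 139 \left(-74 + 12\right) = 139 \left(-62\right) = -8618$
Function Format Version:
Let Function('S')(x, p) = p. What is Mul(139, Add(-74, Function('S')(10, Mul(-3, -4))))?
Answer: -8618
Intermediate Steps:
Mul(139, Add(-74, Function('S')(10, Mul(-3, -4)))) = Mul(139, Add(-74, Mul(-3, -4))) = Mul(139, Add(-74, 12)) = Mul(139, -62) = -8618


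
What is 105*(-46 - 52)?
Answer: -10290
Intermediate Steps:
105*(-46 - 52) = 105*(-98) = -10290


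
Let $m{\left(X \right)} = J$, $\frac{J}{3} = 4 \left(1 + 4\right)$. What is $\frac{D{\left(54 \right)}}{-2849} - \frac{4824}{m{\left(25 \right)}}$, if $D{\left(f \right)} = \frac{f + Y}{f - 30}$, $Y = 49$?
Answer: $- \frac{27487667}{341880} \approx -80.401$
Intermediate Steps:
$D{\left(f \right)} = \frac{49 + f}{-30 + f}$ ($D{\left(f \right)} = \frac{f + 49}{f - 30} = \frac{49 + f}{-30 + f}$)
$J = 60$ ($J = 3 \cdot 4 \left(1 + 4\right) = 3 \cdot 4 \cdot 5 = 3 \cdot 20 = 60$)
$m{\left(X \right)} = 60$
$\frac{D{\left(54 \right)}}{-2849} - \frac{4824}{m{\left(25 \right)}} = \frac{\frac{1}{-30 + 54} \left(49 + 54\right)}{-2849} - \frac{4824}{60} = \frac{1}{24} \cdot 103 \left(- \frac{1}{2849}\right) - \frac{402}{5} = \frac{103}{24} \left(- \frac{1}{2849}\right) - \frac{402}{5} = - \frac{103}{68376} - \frac{402}{5} = - \frac{27487667}{341880}$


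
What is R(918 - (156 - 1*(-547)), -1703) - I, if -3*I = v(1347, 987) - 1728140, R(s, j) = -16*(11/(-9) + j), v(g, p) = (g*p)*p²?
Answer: 3885435969911/9 ≈ 4.3171e+11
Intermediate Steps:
v(g, p) = g*p³
R(s, j) = 176/9 - 16*j (R(s, j) = -16*(11*(-⅑) + j) = -16*(-11/9 + j) = 176/9 - 16*j)
I = -1295145241501/3 (I = -(1347*987³ - 1728140)/3 = -(1347*961504803 - 1728140)/3 = -(1295146969641 - 1728140)/3 = -⅓*1295145241501 = -1295145241501/3 ≈ -4.3171e+11)
R(918 - (156 - 1*(-547)), -1703) - I = (176/9 - 16*(-1703)) - 1*(-1295145241501/3) = (176/9 + 27248) + 1295145241501/3 = 245408/9 + 1295145241501/3 = 3885435969911/9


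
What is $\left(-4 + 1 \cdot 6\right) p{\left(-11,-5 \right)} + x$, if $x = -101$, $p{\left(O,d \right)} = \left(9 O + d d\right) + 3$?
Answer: $-243$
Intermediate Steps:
$p{\left(O,d \right)} = 3 + d^{2} + 9 O$ ($p{\left(O,d \right)} = \left(9 O + d^{2}\right) + 3 = \left(d^{2} + 9 O\right) + 3 = 3 + d^{2} + 9 O$)
$\left(-4 + 1 \cdot 6\right) p{\left(-11,-5 \right)} + x = \left(-4 + 1 \cdot 6\right) \left(3 + \left(-5\right)^{2} + 9 \left(-11\right)\right) - 101 = \left(-4 + 6\right) \left(3 + 25 - 99\right) - 101 = 2 \left(-71\right) - 101 = -142 - 101 = -243$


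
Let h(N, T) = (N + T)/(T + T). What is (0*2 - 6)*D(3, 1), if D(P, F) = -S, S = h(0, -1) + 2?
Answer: 15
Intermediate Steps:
h(N, T) = (N + T)/(2*T) (h(N, T) = (N + T)/((2*T)) = (N + T)*(1/(2*T)) = (N + T)/(2*T))
S = 5/2 (S = (½)*(0 - 1)/(-1) + 2 = (½)*(-1)*(-1) + 2 = ½ + 2 = 5/2 ≈ 2.5000)
D(P, F) = -5/2 (D(P, F) = -1*5/2 = -5/2)
(0*2 - 6)*D(3, 1) = (0*2 - 6)*(-5/2) = (0 - 6)*(-5/2) = -6*(-5/2) = 15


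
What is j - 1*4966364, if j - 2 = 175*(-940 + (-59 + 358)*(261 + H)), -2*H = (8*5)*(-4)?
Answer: 12711963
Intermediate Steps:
H = 80 (H = -8*5*(-4)/2 = -20*(-4) = -1/2*(-160) = 80)
j = 17678327 (j = 2 + 175*(-940 + (-59 + 358)*(261 + 80)) = 2 + 175*(-940 + 299*341) = 2 + 175*(-940 + 101959) = 2 + 175*101019 = 2 + 17678325 = 17678327)
j - 1*4966364 = 17678327 - 1*4966364 = 17678327 - 4966364 = 12711963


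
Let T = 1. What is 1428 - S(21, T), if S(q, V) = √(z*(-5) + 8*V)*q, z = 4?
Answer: 1428 - 42*I*√3 ≈ 1428.0 - 72.746*I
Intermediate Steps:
S(q, V) = q*√(-20 + 8*V) (S(q, V) = √(4*(-5) + 8*V)*q = √(-20 + 8*V)*q = q*√(-20 + 8*V))
1428 - S(21, T) = 1428 - 2*21*√(-5 + 2*1) = 1428 - 2*21*√(-5 + 2) = 1428 - 2*21*√(-3) = 1428 - 2*21*I*√3 = 1428 - 42*I*√3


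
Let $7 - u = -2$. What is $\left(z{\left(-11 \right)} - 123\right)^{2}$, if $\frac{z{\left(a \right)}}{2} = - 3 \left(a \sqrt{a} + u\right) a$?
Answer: $-5575995 - 683892 i \sqrt{11} \approx -5.576 \cdot 10^{6} - 2.2682 \cdot 10^{6} i$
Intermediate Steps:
$u = 9$ ($u = 7 - -2 = 7 + 2 = 9$)
$z{\left(a \right)} = 2 a \left(-27 - 3 a^{\frac{3}{2}}\right)$ ($z{\left(a \right)} = 2 - 3 \left(a \sqrt{a} + 9\right) a = 2 - 3 \left(a^{\frac{3}{2}} + 9\right) a = 2 - 3 \left(9 + a^{\frac{3}{2}}\right) a = 2 \left(-27 - 3 a^{\frac{3}{2}}\right) a = 2 a \left(-27 - 3 a^{\frac{3}{2}}\right)$)
$\left(z{\left(-11 \right)} - 123\right)^{2} = \left(\left(\left(-54\right) \left(-11\right) - 6 \left(-11\right)^{\frac{5}{2}}\right) - 123\right)^{2} = \left(\left(594 - 6 \cdot 121 i \sqrt{11}\right) - 123\right)^{2} = \left(\left(594 - 726 i \sqrt{11}\right) - 123\right)^{2} = \left(471 - 726 i \sqrt{11}\right)^{2}$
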